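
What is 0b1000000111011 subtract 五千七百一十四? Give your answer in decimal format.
Convert 0b1000000111011 (binary) → 4096 + 32 + 16 + 8 + 2 + 1 = 4155 (decimal)
Convert 五千七百一十四 (Chinese numeral) → 5×1000 + 7×100 + 1×10 + 4 = 5714 (decimal)
Compute 4155 - 5714 = -1559
-1559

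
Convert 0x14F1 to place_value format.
Convert 0x14F1 (hexadecimal) → 1×4096 + 4×256 + 15×16 + 1 = 5361 (decimal)
Convert 5361 (decimal) → 5361 = 5×1000 + 3×100 + 6×10 + 1 → 5 thousands, 3 hundreds, 6 tens, 1 one (place-value notation)
5 thousands, 3 hundreds, 6 tens, 1 one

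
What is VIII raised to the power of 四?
Convert VIII (Roman numeral) → 5 + 1 + 1 + 1 = 8 (decimal)
Convert 四 (Chinese numeral) → 4 (decimal)
Compute 8 ^ 4 = 4096
4096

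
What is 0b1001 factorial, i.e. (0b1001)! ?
Convert 0b1001 (binary) → 8 + 1 = 9 (decimal)
Compute 9! = 362880
362880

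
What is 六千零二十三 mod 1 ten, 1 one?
Convert 六千零二十三 (Chinese numeral) → 6×1000 + 2×10 + 3 = 6023 (decimal)
Convert 1 ten, 1 one (place-value notation) → 1×10 + 1 = 11 (decimal)
Compute 6023 mod 11 = 6
6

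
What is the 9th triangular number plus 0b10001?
The 9th triangular number = 9×10/2 = 45
Convert 0b10001 (binary) → 16 + 1 = 17 (decimal)
Compute 45 + 17 = 62
62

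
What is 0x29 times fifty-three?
Convert 0x29 (hexadecimal) → 2×16 + 9 = 41 (decimal)
Convert fifty-three (English words) → 53 (decimal)
Compute 41 × 53 = 2173
2173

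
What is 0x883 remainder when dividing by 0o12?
Convert 0x883 (hexadecimal) → 8×256 + 8×16 + 3 = 2179 (decimal)
Convert 0o12 (octal) → 1×8 + 2 = 10 (decimal)
Compute 2179 mod 10 = 9
9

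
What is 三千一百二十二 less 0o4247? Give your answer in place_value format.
Convert 三千一百二十二 (Chinese numeral) → 3×1000 + 1×100 + 2×10 + 2 = 3122 (decimal)
Convert 0o4247 (octal) → 4×512 + 2×64 + 4×8 + 7 = 2215 (decimal)
Compute 3122 - 2215 = 907
Convert 907 (decimal) → 907 = 9×100 + 7 → 9 hundreds, 7 ones (place-value notation)
9 hundreds, 7 ones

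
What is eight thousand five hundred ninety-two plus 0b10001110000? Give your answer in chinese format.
Convert eight thousand five hundred ninety-two (English words) → 8×1000 + 5×100 + 92 = 8592 (decimal)
Convert 0b10001110000 (binary) → 1024 + 64 + 32 + 16 = 1136 (decimal)
Compute 8592 + 1136 = 9728
Convert 9728 (decimal) → 9728 = 9×1000 + 7×100 + 2×10 + 8 → 九千七百二十八 (Chinese numeral)
九千七百二十八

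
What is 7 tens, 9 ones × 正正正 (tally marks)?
Convert 7 tens, 9 ones (place-value notation) → 7×10 + 9 = 79 (decimal)
Convert 正正正 (tally marks) → 5 + 5 + 5 = 15 (decimal)
Compute 79 × 15 = 1185
1185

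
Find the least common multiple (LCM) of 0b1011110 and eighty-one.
Convert 0b1011110 (binary) → 64 + 16 + 8 + 4 + 2 = 94 (decimal)
Convert eighty-one (English words) → 81 (decimal)
Compute lcm(94, 81) = 7614
7614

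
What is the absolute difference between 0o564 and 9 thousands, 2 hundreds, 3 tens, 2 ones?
Convert 0o564 (octal) → 5×64 + 6×8 + 4 = 372 (decimal)
Convert 9 thousands, 2 hundreds, 3 tens, 2 ones (place-value notation) → 9×1000 + 2×100 + 3×10 + 2 = 9232 (decimal)
Compute |372 - 9232| = 8860
8860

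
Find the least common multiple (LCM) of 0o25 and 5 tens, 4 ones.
Convert 0o25 (octal) → 2×8 + 5 = 21 (decimal)
Convert 5 tens, 4 ones (place-value notation) → 5×10 + 4 = 54 (decimal)
Compute lcm(21, 54) = 378
378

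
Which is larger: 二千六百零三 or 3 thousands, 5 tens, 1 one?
Convert 二千六百零三 (Chinese numeral) → 2×1000 + 6×100 + 3 = 2603 (decimal)
Convert 3 thousands, 5 tens, 1 one (place-value notation) → 3×1000 + 5×10 + 1 = 3051 (decimal)
Compare 2603 vs 3051: larger = 3051
3051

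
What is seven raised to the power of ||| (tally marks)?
Convert seven (English words) → 7 (decimal)
Convert ||| (tally marks) → 3 (decimal)
Compute 7 ^ 3 = 343
343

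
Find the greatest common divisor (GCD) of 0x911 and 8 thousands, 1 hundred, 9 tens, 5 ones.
Convert 0x911 (hexadecimal) → 9×256 + 1×16 + 1 = 2321 (decimal)
Convert 8 thousands, 1 hundred, 9 tens, 5 ones (place-value notation) → 8×1000 + 1×100 + 9×10 + 5 = 8195 (decimal)
Compute gcd(2321, 8195) = 11
11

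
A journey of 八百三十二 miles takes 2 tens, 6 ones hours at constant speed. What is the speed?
Convert 八百三十二 (Chinese numeral) → 8×100 + 3×10 + 2 = 832 (decimal)
Convert 2 tens, 6 ones (place-value notation) → 2×10 + 6 = 26 (decimal)
Compute 832 ÷ 26 = 32
32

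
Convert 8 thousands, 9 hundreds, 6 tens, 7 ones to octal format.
Convert 8 thousands, 9 hundreds, 6 tens, 7 ones (place-value notation) → 8×1000 + 9×100 + 6×10 + 7 = 8967 (decimal)
Convert 8967 (decimal) → 8967 = 2×4096 + 1×512 + 4×64 + 7 → 0o21407 (octal)
0o21407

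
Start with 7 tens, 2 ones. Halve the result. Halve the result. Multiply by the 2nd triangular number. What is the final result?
Convert 7 tens, 2 ones (place-value notation) → 7×10 + 2 = 72 (decimal)
Start: 72
72 ÷ 2 = 36
36 ÷ 2 = 18
Convert the 2nd triangular number (triangular index) → 2×3/2 = 3 (decimal)
18 × 3 = 54
54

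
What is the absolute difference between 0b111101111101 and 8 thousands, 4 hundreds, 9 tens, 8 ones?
Convert 0b111101111101 (binary) → 2048 + 1024 + 512 + 256 + 64 + 32 + 16 + 8 + 4 + 1 = 3965 (decimal)
Convert 8 thousands, 4 hundreds, 9 tens, 8 ones (place-value notation) → 8×1000 + 4×100 + 9×10 + 8 = 8498 (decimal)
Compute |3965 - 8498| = 4533
4533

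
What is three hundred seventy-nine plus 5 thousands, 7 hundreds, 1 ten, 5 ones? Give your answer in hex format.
Convert three hundred seventy-nine (English words) → 3×100 + 79 = 379 (decimal)
Convert 5 thousands, 7 hundreds, 1 ten, 5 ones (place-value notation) → 5×1000 + 7×100 + 1×10 + 5 = 5715 (decimal)
Compute 379 + 5715 = 6094
Convert 6094 (decimal) → 6094 = 1×4096 + 7×256 + 12×16 + 14 → 0x17CE (hexadecimal)
0x17CE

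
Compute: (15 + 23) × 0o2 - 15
Convert 0o2 (octal) → 2 (decimal)
Expression in decimal: (15 + 23) × 2 - 15
Parentheses first: 15 + 23 = 38
Multiply: 38 × 2 = 76
Subtract: 76 - 15 = 61
61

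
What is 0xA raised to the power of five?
Convert 0xA (hexadecimal) → 10 (decimal)
Convert five (English words) → 5 (decimal)
Compute 10 ^ 5 = 100000
100000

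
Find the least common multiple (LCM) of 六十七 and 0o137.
Convert 六十七 (Chinese numeral) → 6×10 + 7 = 67 (decimal)
Convert 0o137 (octal) → 1×64 + 3×8 + 7 = 95 (decimal)
Compute lcm(67, 95) = 6365
6365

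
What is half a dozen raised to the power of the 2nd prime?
Convert half a dozen (colloquial) → 6 (decimal)
Convert the 2nd prime (prime index) → 3 (decimal)
Compute 6 ^ 3 = 216
216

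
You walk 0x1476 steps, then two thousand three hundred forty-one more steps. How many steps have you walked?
Convert 0x1476 (hexadecimal) → 1×4096 + 4×256 + 7×16 + 6 = 5238 (decimal)
Convert two thousand three hundred forty-one (English words) → 2×1000 + 3×100 + 41 = 2341 (decimal)
Compute 5238 + 2341 = 7579
7579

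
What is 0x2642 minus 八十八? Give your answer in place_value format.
Convert 0x2642 (hexadecimal) → 2×4096 + 6×256 + 4×16 + 2 = 9794 (decimal)
Convert 八十八 (Chinese numeral) → 8×10 + 8 = 88 (decimal)
Compute 9794 - 88 = 9706
Convert 9706 (decimal) → 9706 = 9×1000 + 7×100 + 6 → 9 thousands, 7 hundreds, 6 ones (place-value notation)
9 thousands, 7 hundreds, 6 ones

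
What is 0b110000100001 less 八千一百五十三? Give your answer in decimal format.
Convert 0b110000100001 (binary) → 2048 + 1024 + 32 + 1 = 3105 (decimal)
Convert 八千一百五十三 (Chinese numeral) → 8×1000 + 1×100 + 5×10 + 3 = 8153 (decimal)
Compute 3105 - 8153 = -5048
-5048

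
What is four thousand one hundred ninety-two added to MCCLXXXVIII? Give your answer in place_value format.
Convert four thousand one hundred ninety-two (English words) → 4×1000 + 1×100 + 92 = 4192 (decimal)
Convert MCCLXXXVIII (Roman numeral) → 1000 + 100 + 100 + 50 + 10 + 10 + 10 + 5 + 1 + 1 + 1 = 1288 (decimal)
Compute 4192 + 1288 = 5480
Convert 5480 (decimal) → 5480 = 5×1000 + 4×100 + 8×10 → 5 thousands, 4 hundreds, 8 tens (place-value notation)
5 thousands, 4 hundreds, 8 tens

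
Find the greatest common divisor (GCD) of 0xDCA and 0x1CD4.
Convert 0xDCA (hexadecimal) → 13×256 + 12×16 + 10 = 3530 (decimal)
Convert 0x1CD4 (hexadecimal) → 1×4096 + 12×256 + 13×16 + 4 = 7380 (decimal)
Compute gcd(3530, 7380) = 10
10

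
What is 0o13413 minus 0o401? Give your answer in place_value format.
Convert 0o13413 (octal) → 1×4096 + 3×512 + 4×64 + 1×8 + 3 = 5899 (decimal)
Convert 0o401 (octal) → 4×64 + 1 = 257 (decimal)
Compute 5899 - 257 = 5642
Convert 5642 (decimal) → 5642 = 5×1000 + 6×100 + 4×10 + 2 → 5 thousands, 6 hundreds, 4 tens, 2 ones (place-value notation)
5 thousands, 6 hundreds, 4 tens, 2 ones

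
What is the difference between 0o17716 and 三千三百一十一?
Convert 0o17716 (octal) → 1×4096 + 7×512 + 7×64 + 1×8 + 6 = 8142 (decimal)
Convert 三千三百一十一 (Chinese numeral) → 3×1000 + 3×100 + 1×10 + 1 = 3311 (decimal)
Difference: |8142 - 3311| = 4831
4831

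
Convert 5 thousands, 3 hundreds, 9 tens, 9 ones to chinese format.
Convert 5 thousands, 3 hundreds, 9 tens, 9 ones (place-value notation) → 5×1000 + 3×100 + 9×10 + 9 = 5399 (decimal)
Convert 5399 (decimal) → 5399 = 5×1000 + 3×100 + 9×10 + 9 → 五千三百九十九 (Chinese numeral)
五千三百九十九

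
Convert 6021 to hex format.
Convert 6021 (decimal) → 6021 = 1×4096 + 7×256 + 8×16 + 5 → 0x1785 (hexadecimal)
0x1785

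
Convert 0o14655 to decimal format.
Convert 0o14655 (octal) → 1×4096 + 4×512 + 6×64 + 5×8 + 5 = 6573 (decimal)
6573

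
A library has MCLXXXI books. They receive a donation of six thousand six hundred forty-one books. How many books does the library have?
Convert MCLXXXI (Roman numeral) → 1000 + 100 + 50 + 10 + 10 + 10 + 1 = 1181 (decimal)
Convert six thousand six hundred forty-one (English words) → 6×1000 + 6×100 + 41 = 6641 (decimal)
Compute 1181 + 6641 = 7822
7822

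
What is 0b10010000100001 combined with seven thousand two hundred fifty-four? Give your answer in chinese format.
Convert 0b10010000100001 (binary) → 8192 + 1024 + 32 + 1 = 9249 (decimal)
Convert seven thousand two hundred fifty-four (English words) → 7×1000 + 2×100 + 54 = 7254 (decimal)
Compute 9249 + 7254 = 16503
Convert 16503 (decimal) → 16503 = 1×10000 + 6×1000 + 5×100 + 3 → 一万六千五百零三 (Chinese numeral)
一万六千五百零三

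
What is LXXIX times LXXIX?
Convert LXXIX (Roman numeral) → 50 + 10 + 10 + 9 = 79 (decimal)
Convert LXXIX (Roman numeral) → 50 + 10 + 10 + 9 = 79 (decimal)
Compute 79 × 79 = 6241
6241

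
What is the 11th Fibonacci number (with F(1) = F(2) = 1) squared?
The 11th Fibonacci number (with F(1) = F(2) = 1): 1, 1, 2, 3, 5, 8, 13, 21, 34, 55, 89 → 89
Compute 89² = 89 × 89 = 7921
7921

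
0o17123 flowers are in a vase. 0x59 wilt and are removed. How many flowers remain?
Convert 0o17123 (octal) → 1×4096 + 7×512 + 1×64 + 2×8 + 3 = 7763 (decimal)
Convert 0x59 (hexadecimal) → 5×16 + 9 = 89 (decimal)
Compute 7763 - 89 = 7674
7674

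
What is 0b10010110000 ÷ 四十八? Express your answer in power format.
Convert 0b10010110000 (binary) → 1024 + 128 + 32 + 16 = 1200 (decimal)
Convert 四十八 (Chinese numeral) → 4×10 + 8 = 48 (decimal)
Compute 1200 ÷ 48 = 25
Convert 25 (decimal) → 5^2 (power)
5^2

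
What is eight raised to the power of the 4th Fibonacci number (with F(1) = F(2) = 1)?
Convert eight (English words) → 8 (decimal)
Convert the 4th Fibonacci number (with F(1) = F(2) = 1) (Fibonacci index) → 1, 1, 2, 3 → 3 (decimal)
Compute 8 ^ 3 = 512
512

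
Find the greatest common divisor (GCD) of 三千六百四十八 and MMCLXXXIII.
Convert 三千六百四十八 (Chinese numeral) → 3×1000 + 6×100 + 4×10 + 8 = 3648 (decimal)
Convert MMCLXXXIII (Roman numeral) → 1000 + 1000 + 100 + 50 + 10 + 10 + 10 + 1 + 1 + 1 = 2183 (decimal)
Compute gcd(3648, 2183) = 1
1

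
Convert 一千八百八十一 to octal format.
Convert 一千八百八十一 (Chinese numeral) → 1×1000 + 8×100 + 8×10 + 1 = 1881 (decimal)
Convert 1881 (decimal) → 1881 = 3×512 + 5×64 + 3×8 + 1 → 0o3531 (octal)
0o3531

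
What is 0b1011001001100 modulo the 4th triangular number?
Convert 0b1011001001100 (binary) → 4096 + 1024 + 512 + 64 + 8 + 4 = 5708 (decimal)
Convert the 4th triangular number (triangular index) → 4×5/2 = 10 (decimal)
Compute 5708 mod 10 = 8
8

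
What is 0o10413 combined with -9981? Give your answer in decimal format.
Convert 0o10413 (octal) → 1×4096 + 4×64 + 1×8 + 3 = 4363 (decimal)
Compute 4363 + -9981 = -5618
-5618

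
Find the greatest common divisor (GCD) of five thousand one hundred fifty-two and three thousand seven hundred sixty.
Convert five thousand one hundred fifty-two (English words) → 5×1000 + 1×100 + 52 = 5152 (decimal)
Convert three thousand seven hundred sixty (English words) → 3×1000 + 7×100 + 60 = 3760 (decimal)
Compute gcd(5152, 3760) = 16
16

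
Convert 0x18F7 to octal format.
Convert 0x18F7 (hexadecimal) → 1×4096 + 8×256 + 15×16 + 7 = 6391 (decimal)
Convert 6391 (decimal) → 6391 = 1×4096 + 4×512 + 3×64 + 6×8 + 7 → 0o14367 (octal)
0o14367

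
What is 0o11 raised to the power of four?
Convert 0o11 (octal) → 1×8 + 1 = 9 (decimal)
Convert four (English words) → 4 (decimal)
Compute 9 ^ 4 = 6561
6561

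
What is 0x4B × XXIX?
Convert 0x4B (hexadecimal) → 4×16 + 11 = 75 (decimal)
Convert XXIX (Roman numeral) → 10 + 10 + 9 = 29 (decimal)
Compute 75 × 29 = 2175
2175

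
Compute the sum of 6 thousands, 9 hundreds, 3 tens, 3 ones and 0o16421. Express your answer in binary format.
Convert 6 thousands, 9 hundreds, 3 tens, 3 ones (place-value notation) → 6×1000 + 9×100 + 3×10 + 3 = 6933 (decimal)
Convert 0o16421 (octal) → 1×4096 + 6×512 + 4×64 + 2×8 + 1 = 7441 (decimal)
Compute 6933 + 7441 = 14374
Convert 14374 (decimal) → 14374 = 8192 + 4096 + 2048 + 32 + 4 + 2 → 0b11100000100110 (binary)
0b11100000100110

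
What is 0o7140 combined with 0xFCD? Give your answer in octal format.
Convert 0o7140 (octal) → 7×512 + 1×64 + 4×8 = 3680 (decimal)
Convert 0xFCD (hexadecimal) → 15×256 + 12×16 + 13 = 4045 (decimal)
Compute 3680 + 4045 = 7725
Convert 7725 (decimal) → 7725 = 1×4096 + 7×512 + 5×8 + 5 → 0o17055 (octal)
0o17055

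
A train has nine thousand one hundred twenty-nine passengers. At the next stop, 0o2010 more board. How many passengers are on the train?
Convert nine thousand one hundred twenty-nine (English words) → 9×1000 + 1×100 + 29 = 9129 (decimal)
Convert 0o2010 (octal) → 2×512 + 1×8 = 1032 (decimal)
Compute 9129 + 1032 = 10161
10161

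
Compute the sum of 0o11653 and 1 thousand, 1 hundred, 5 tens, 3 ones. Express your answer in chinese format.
Convert 0o11653 (octal) → 1×4096 + 1×512 + 6×64 + 5×8 + 3 = 5035 (decimal)
Convert 1 thousand, 1 hundred, 5 tens, 3 ones (place-value notation) → 1×1000 + 1×100 + 5×10 + 3 = 1153 (decimal)
Compute 5035 + 1153 = 6188
Convert 6188 (decimal) → 6188 = 6×1000 + 1×100 + 8×10 + 8 → 六千一百八十八 (Chinese numeral)
六千一百八十八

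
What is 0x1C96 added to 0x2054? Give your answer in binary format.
Convert 0x1C96 (hexadecimal) → 1×4096 + 12×256 + 9×16 + 6 = 7318 (decimal)
Convert 0x2054 (hexadecimal) → 2×4096 + 5×16 + 4 = 8276 (decimal)
Compute 7318 + 8276 = 15594
Convert 15594 (decimal) → 15594 = 8192 + 4096 + 2048 + 1024 + 128 + 64 + 32 + 8 + 2 → 0b11110011101010 (binary)
0b11110011101010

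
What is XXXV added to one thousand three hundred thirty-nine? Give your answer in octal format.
Convert XXXV (Roman numeral) → 10 + 10 + 10 + 5 = 35 (decimal)
Convert one thousand three hundred thirty-nine (English words) → 1×1000 + 3×100 + 39 = 1339 (decimal)
Compute 35 + 1339 = 1374
Convert 1374 (decimal) → 1374 = 2×512 + 5×64 + 3×8 + 6 → 0o2536 (octal)
0o2536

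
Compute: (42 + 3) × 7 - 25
Parentheses first: 42 + 3 = 45
Multiply: 45 × 7 = 315
Subtract: 315 - 25 = 290
290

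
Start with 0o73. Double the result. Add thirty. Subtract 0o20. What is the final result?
Convert 0o73 (octal) → 7×8 + 3 = 59 (decimal)
Start: 59
59 × 2 = 118
Convert thirty (English words) → 30 (decimal)
118 + 30 = 148
Convert 0o20 (octal) → 2×8 = 16 (decimal)
148 - 16 = 132
132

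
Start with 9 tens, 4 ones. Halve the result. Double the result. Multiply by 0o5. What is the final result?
Convert 9 tens, 4 ones (place-value notation) → 9×10 + 4 = 94 (decimal)
Start: 94
94 ÷ 2 = 47
47 × 2 = 94
Convert 0o5 (octal) → 5 (decimal)
94 × 5 = 470
470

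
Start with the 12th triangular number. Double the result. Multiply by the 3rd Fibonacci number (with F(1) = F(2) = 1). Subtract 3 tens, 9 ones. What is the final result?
Convert the 12th triangular number (triangular index) → 12×13/2 = 78 (decimal)
Start: 78
78 × 2 = 156
Convert the 3rd Fibonacci number (with F(1) = F(2) = 1) (Fibonacci index) → 1, 1, 2 → 2 (decimal)
156 × 2 = 312
Convert 3 tens, 9 ones (place-value notation) → 3×10 + 9 = 39 (decimal)
312 - 39 = 273
273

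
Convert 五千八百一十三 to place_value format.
Convert 五千八百一十三 (Chinese numeral) → 5×1000 + 8×100 + 1×10 + 3 = 5813 (decimal)
Convert 5813 (decimal) → 5813 = 5×1000 + 8×100 + 1×10 + 3 → 5 thousands, 8 hundreds, 1 ten, 3 ones (place-value notation)
5 thousands, 8 hundreds, 1 ten, 3 ones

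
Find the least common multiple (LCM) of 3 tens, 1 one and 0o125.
Convert 3 tens, 1 one (place-value notation) → 3×10 + 1 = 31 (decimal)
Convert 0o125 (octal) → 1×64 + 2×8 + 5 = 85 (decimal)
Compute lcm(31, 85) = 2635
2635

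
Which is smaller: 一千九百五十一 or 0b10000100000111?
Convert 一千九百五十一 (Chinese numeral) → 1×1000 + 9×100 + 5×10 + 1 = 1951 (decimal)
Convert 0b10000100000111 (binary) → 8192 + 256 + 4 + 2 + 1 = 8455 (decimal)
Compare 1951 vs 8455: smaller = 1951
1951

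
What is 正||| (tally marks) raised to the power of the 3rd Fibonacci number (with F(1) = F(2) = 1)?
Convert 正||| (tally marks) → 5 + 3 = 8 (decimal)
Convert the 3rd Fibonacci number (with F(1) = F(2) = 1) (Fibonacci index) → 1, 1, 2 → 2 (decimal)
Compute 8 ^ 2 = 64
64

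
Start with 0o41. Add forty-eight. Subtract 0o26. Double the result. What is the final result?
Convert 0o41 (octal) → 4×8 + 1 = 33 (decimal)
Start: 33
Convert forty-eight (English words) → 48 (decimal)
33 + 48 = 81
Convert 0o26 (octal) → 2×8 + 6 = 22 (decimal)
81 - 22 = 59
59 × 2 = 118
118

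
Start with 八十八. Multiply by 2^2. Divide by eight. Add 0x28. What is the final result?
Convert 八十八 (Chinese numeral) → 8×10 + 8 = 88 (decimal)
Start: 88
Convert 2^2 (power) → 4 (decimal)
88 × 4 = 352
Convert eight (English words) → 8 (decimal)
352 ÷ 8 = 44
Convert 0x28 (hexadecimal) → 2×16 + 8 = 40 (decimal)
44 + 40 = 84
84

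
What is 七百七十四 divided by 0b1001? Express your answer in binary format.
Convert 七百七十四 (Chinese numeral) → 7×100 + 7×10 + 4 = 774 (decimal)
Convert 0b1001 (binary) → 8 + 1 = 9 (decimal)
Compute 774 ÷ 9 = 86
Convert 86 (decimal) → 86 = 64 + 16 + 4 + 2 → 0b1010110 (binary)
0b1010110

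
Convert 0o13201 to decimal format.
Convert 0o13201 (octal) → 1×4096 + 3×512 + 2×64 + 1 = 5761 (decimal)
5761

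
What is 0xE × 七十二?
Convert 0xE (hexadecimal) → 14 (decimal)
Convert 七十二 (Chinese numeral) → 7×10 + 2 = 72 (decimal)
Compute 14 × 72 = 1008
1008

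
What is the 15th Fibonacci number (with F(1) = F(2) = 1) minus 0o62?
The 15th Fibonacci number (with F(1) = F(2) = 1): 1, 1, 2, 3, 5, 8, 13, 21, 34, 55, 89, 144, 233, 377, 610 → 610
Convert 0o62 (octal) → 6×8 + 2 = 50 (decimal)
Compute 610 - 50 = 560
560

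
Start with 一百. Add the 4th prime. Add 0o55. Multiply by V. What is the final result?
Convert 一百 (Chinese numeral) → 1×100 = 100 (decimal)
Start: 100
Convert the 4th prime (prime index) → 7 (decimal)
100 + 7 = 107
Convert 0o55 (octal) → 5×8 + 5 = 45 (decimal)
107 + 45 = 152
Convert V (Roman numeral) → 5 (decimal)
152 × 5 = 760
760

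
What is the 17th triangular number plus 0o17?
The 17th triangular number = 17×18/2 = 153
Convert 0o17 (octal) → 1×8 + 7 = 15 (decimal)
Compute 153 + 15 = 168
168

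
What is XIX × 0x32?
Convert XIX (Roman numeral) → 10 + 9 = 19 (decimal)
Convert 0x32 (hexadecimal) → 3×16 + 2 = 50 (decimal)
Compute 19 × 50 = 950
950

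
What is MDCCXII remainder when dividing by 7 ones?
Convert MDCCXII (Roman numeral) → 1000 + 500 + 100 + 100 + 10 + 1 + 1 = 1712 (decimal)
Convert 7 ones (place-value notation) → 7 (decimal)
Compute 1712 mod 7 = 4
4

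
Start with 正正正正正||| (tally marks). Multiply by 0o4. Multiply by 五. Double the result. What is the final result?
Convert 正正正正正||| (tally marks) → 5 + 5 + 5 + 5 + 5 + 3 = 28 (decimal)
Start: 28
Convert 0o4 (octal) → 4 (decimal)
28 × 4 = 112
Convert 五 (Chinese numeral) → 5 (decimal)
112 × 5 = 560
560 × 2 = 1120
1120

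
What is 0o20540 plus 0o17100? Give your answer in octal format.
Convert 0o20540 (octal) → 2×4096 + 5×64 + 4×8 = 8544 (decimal)
Convert 0o17100 (octal) → 1×4096 + 7×512 + 1×64 = 7744 (decimal)
Compute 8544 + 7744 = 16288
Convert 16288 (decimal) → 16288 = 3×4096 + 7×512 + 6×64 + 4×8 → 0o37640 (octal)
0o37640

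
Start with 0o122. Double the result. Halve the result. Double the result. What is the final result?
Convert 0o122 (octal) → 1×64 + 2×8 + 2 = 82 (decimal)
Start: 82
82 × 2 = 164
164 ÷ 2 = 82
82 × 2 = 164
164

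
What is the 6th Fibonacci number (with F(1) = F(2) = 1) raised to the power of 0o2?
Convert the 6th Fibonacci number (with F(1) = F(2) = 1) (Fibonacci index) → 1, 1, 2, 3, 5, 8 → 8 (decimal)
Convert 0o2 (octal) → 2 (decimal)
Compute 8 ^ 2 = 64
64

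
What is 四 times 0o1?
Convert 四 (Chinese numeral) → 4 (decimal)
Convert 0o1 (octal) → 1 (decimal)
Compute 4 × 1 = 4
4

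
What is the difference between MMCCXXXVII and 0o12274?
Convert MMCCXXXVII (Roman numeral) → 1000 + 1000 + 100 + 100 + 10 + 10 + 10 + 5 + 1 + 1 = 2237 (decimal)
Convert 0o12274 (octal) → 1×4096 + 2×512 + 2×64 + 7×8 + 4 = 5308 (decimal)
Difference: |2237 - 5308| = 3071
3071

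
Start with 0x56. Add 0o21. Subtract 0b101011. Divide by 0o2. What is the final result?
Convert 0x56 (hexadecimal) → 5×16 + 6 = 86 (decimal)
Start: 86
Convert 0o21 (octal) → 2×8 + 1 = 17 (decimal)
86 + 17 = 103
Convert 0b101011 (binary) → 32 + 8 + 2 + 1 = 43 (decimal)
103 - 43 = 60
Convert 0o2 (octal) → 2 (decimal)
60 ÷ 2 = 30
30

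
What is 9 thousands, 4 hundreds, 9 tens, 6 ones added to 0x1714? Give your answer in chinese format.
Convert 9 thousands, 4 hundreds, 9 tens, 6 ones (place-value notation) → 9×1000 + 4×100 + 9×10 + 6 = 9496 (decimal)
Convert 0x1714 (hexadecimal) → 1×4096 + 7×256 + 1×16 + 4 = 5908 (decimal)
Compute 9496 + 5908 = 15404
Convert 15404 (decimal) → 15404 = 1×10000 + 5×1000 + 4×100 + 4 → 一万五千四百零四 (Chinese numeral)
一万五千四百零四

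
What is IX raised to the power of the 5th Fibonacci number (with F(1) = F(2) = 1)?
Convert IX (Roman numeral) → 9 (decimal)
Convert the 5th Fibonacci number (with F(1) = F(2) = 1) (Fibonacci index) → 1, 1, 2, 3, 5 → 5 (decimal)
Compute 9 ^ 5 = 59049
59049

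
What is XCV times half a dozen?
Convert XCV (Roman numeral) → 90 + 5 = 95 (decimal)
Convert half a dozen (colloquial) → 6 (decimal)
Compute 95 × 6 = 570
570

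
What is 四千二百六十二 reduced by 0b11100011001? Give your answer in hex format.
Convert 四千二百六十二 (Chinese numeral) → 4×1000 + 2×100 + 6×10 + 2 = 4262 (decimal)
Convert 0b11100011001 (binary) → 1024 + 512 + 256 + 16 + 8 + 1 = 1817 (decimal)
Compute 4262 - 1817 = 2445
Convert 2445 (decimal) → 2445 = 9×256 + 8×16 + 13 → 0x98D (hexadecimal)
0x98D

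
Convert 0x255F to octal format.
Convert 0x255F (hexadecimal) → 2×4096 + 5×256 + 5×16 + 15 = 9567 (decimal)
Convert 9567 (decimal) → 9567 = 2×4096 + 2×512 + 5×64 + 3×8 + 7 → 0o22537 (octal)
0o22537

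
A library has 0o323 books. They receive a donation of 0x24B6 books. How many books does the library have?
Convert 0o323 (octal) → 3×64 + 2×8 + 3 = 211 (decimal)
Convert 0x24B6 (hexadecimal) → 2×4096 + 4×256 + 11×16 + 6 = 9398 (decimal)
Compute 211 + 9398 = 9609
9609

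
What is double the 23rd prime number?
The 23rd prime number = 83
Compute 83 × 2 = 166
166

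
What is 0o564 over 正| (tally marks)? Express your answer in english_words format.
Convert 0o564 (octal) → 5×64 + 6×8 + 4 = 372 (decimal)
Convert 正| (tally marks) → 5 + 1 = 6 (decimal)
Compute 372 ÷ 6 = 62
Convert 62 (decimal) → sixty-two (English words)
sixty-two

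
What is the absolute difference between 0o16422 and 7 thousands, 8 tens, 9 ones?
Convert 0o16422 (octal) → 1×4096 + 6×512 + 4×64 + 2×8 + 2 = 7442 (decimal)
Convert 7 thousands, 8 tens, 9 ones (place-value notation) → 7×1000 + 8×10 + 9 = 7089 (decimal)
Compute |7442 - 7089| = 353
353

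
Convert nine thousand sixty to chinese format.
Convert nine thousand sixty (English words) → 9×1000 + 60 = 9060 (decimal)
Convert 9060 (decimal) → 9060 = 9×1000 + 6×10 → 九千零六十 (Chinese numeral)
九千零六十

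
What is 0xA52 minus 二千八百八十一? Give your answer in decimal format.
Convert 0xA52 (hexadecimal) → 10×256 + 5×16 + 2 = 2642 (decimal)
Convert 二千八百八十一 (Chinese numeral) → 2×1000 + 8×100 + 8×10 + 1 = 2881 (decimal)
Compute 2642 - 2881 = -239
-239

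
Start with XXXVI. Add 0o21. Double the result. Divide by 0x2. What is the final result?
Convert XXXVI (Roman numeral) → 10 + 10 + 10 + 5 + 1 = 36 (decimal)
Start: 36
Convert 0o21 (octal) → 2×8 + 1 = 17 (decimal)
36 + 17 = 53
53 × 2 = 106
Convert 0x2 (hexadecimal) → 2 (decimal)
106 ÷ 2 = 53
53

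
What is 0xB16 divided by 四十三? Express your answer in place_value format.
Convert 0xB16 (hexadecimal) → 11×256 + 1×16 + 6 = 2838 (decimal)
Convert 四十三 (Chinese numeral) → 4×10 + 3 = 43 (decimal)
Compute 2838 ÷ 43 = 66
Convert 66 (decimal) → 66 = 6×10 + 6 → 6 tens, 6 ones (place-value notation)
6 tens, 6 ones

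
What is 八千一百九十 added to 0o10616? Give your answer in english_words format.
Convert 八千一百九十 (Chinese numeral) → 8×1000 + 1×100 + 9×10 = 8190 (decimal)
Convert 0o10616 (octal) → 1×4096 + 6×64 + 1×8 + 6 = 4494 (decimal)
Compute 8190 + 4494 = 12684
Convert 12684 (decimal) → 12684 = 12×1000 + 6×100 + 84 → twelve thousand six hundred eighty-four (English words)
twelve thousand six hundred eighty-four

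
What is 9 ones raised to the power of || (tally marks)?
Convert 9 ones (place-value notation) → 9 (decimal)
Convert || (tally marks) → 2 (decimal)
Compute 9 ^ 2 = 81
81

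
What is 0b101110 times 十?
Convert 0b101110 (binary) → 32 + 8 + 4 + 2 = 46 (decimal)
Convert 十 (Chinese numeral) → 1×10 = 10 (decimal)
Compute 46 × 10 = 460
460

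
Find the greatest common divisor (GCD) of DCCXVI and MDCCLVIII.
Convert DCCXVI (Roman numeral) → 500 + 100 + 100 + 10 + 5 + 1 = 716 (decimal)
Convert MDCCLVIII (Roman numeral) → 1000 + 500 + 100 + 100 + 50 + 5 + 1 + 1 + 1 = 1758 (decimal)
Compute gcd(716, 1758) = 2
2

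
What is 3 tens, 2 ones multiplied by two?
Convert 3 tens, 2 ones (place-value notation) → 3×10 + 2 = 32 (decimal)
Convert two (English words) → 2 (decimal)
Compute 32 × 2 = 64
64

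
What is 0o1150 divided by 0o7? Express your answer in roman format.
Convert 0o1150 (octal) → 1×512 + 1×64 + 5×8 = 616 (decimal)
Convert 0o7 (octal) → 7 (decimal)
Compute 616 ÷ 7 = 88
Convert 88 (decimal) → 88 = 50 + 10 + 10 + 10 + 5 + 1 + 1 + 1 → LXXXVIII (Roman numeral)
LXXXVIII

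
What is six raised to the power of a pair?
Convert six (English words) → 6 (decimal)
Convert a pair (colloquial) → 2 (decimal)
Compute 6 ^ 2 = 36
36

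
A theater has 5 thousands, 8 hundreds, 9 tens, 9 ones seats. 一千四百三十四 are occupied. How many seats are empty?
Convert 5 thousands, 8 hundreds, 9 tens, 9 ones (place-value notation) → 5×1000 + 8×100 + 9×10 + 9 = 5899 (decimal)
Convert 一千四百三十四 (Chinese numeral) → 1×1000 + 4×100 + 3×10 + 4 = 1434 (decimal)
Compute 5899 - 1434 = 4465
4465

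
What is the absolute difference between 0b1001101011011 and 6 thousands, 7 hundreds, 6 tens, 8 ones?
Convert 0b1001101011011 (binary) → 4096 + 512 + 256 + 64 + 16 + 8 + 2 + 1 = 4955 (decimal)
Convert 6 thousands, 7 hundreds, 6 tens, 8 ones (place-value notation) → 6×1000 + 7×100 + 6×10 + 8 = 6768 (decimal)
Compute |4955 - 6768| = 1813
1813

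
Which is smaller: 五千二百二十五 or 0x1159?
Convert 五千二百二十五 (Chinese numeral) → 5×1000 + 2×100 + 2×10 + 5 = 5225 (decimal)
Convert 0x1159 (hexadecimal) → 1×4096 + 1×256 + 5×16 + 9 = 4441 (decimal)
Compare 5225 vs 4441: smaller = 4441
4441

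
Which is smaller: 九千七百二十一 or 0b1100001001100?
Convert 九千七百二十一 (Chinese numeral) → 9×1000 + 7×100 + 2×10 + 1 = 9721 (decimal)
Convert 0b1100001001100 (binary) → 4096 + 2048 + 64 + 8 + 4 = 6220 (decimal)
Compare 9721 vs 6220: smaller = 6220
6220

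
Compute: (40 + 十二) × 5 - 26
Convert 十二 (Chinese numeral) → 1×10 + 2 = 12 (decimal)
Expression in decimal: (40 + 12) × 5 - 26
Parentheses first: 40 + 12 = 52
Multiply: 52 × 5 = 260
Subtract: 260 - 26 = 234
234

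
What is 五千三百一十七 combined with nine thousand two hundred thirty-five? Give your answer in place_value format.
Convert 五千三百一十七 (Chinese numeral) → 5×1000 + 3×100 + 1×10 + 7 = 5317 (decimal)
Convert nine thousand two hundred thirty-five (English words) → 9×1000 + 2×100 + 35 = 9235 (decimal)
Compute 5317 + 9235 = 14552
Convert 14552 (decimal) → 14552 = 14×1000 + 5×100 + 5×10 + 2 → 14 thousands, 5 hundreds, 5 tens, 2 ones (place-value notation)
14 thousands, 5 hundreds, 5 tens, 2 ones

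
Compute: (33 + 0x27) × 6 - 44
Convert 0x27 (hexadecimal) → 2×16 + 7 = 39 (decimal)
Expression in decimal: (33 + 39) × 6 - 44
Parentheses first: 33 + 39 = 72
Multiply: 72 × 6 = 432
Subtract: 432 - 44 = 388
388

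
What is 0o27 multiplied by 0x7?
Convert 0o27 (octal) → 2×8 + 7 = 23 (decimal)
Convert 0x7 (hexadecimal) → 7 (decimal)
Compute 23 × 7 = 161
161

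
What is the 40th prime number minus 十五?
The 40th prime number = 173
Convert 十五 (Chinese numeral) → 1×10 + 5 = 15 (decimal)
Compute 173 - 15 = 158
158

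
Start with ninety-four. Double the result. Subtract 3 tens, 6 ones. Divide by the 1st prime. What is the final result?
Convert ninety-four (English words) → 94 (decimal)
Start: 94
94 × 2 = 188
Convert 3 tens, 6 ones (place-value notation) → 3×10 + 6 = 36 (decimal)
188 - 36 = 152
Convert the 1st prime (prime index) → 2 (decimal)
152 ÷ 2 = 76
76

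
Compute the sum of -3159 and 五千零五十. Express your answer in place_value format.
Convert 五千零五十 (Chinese numeral) → 5×1000 + 5×10 = 5050 (decimal)
Compute -3159 + 5050 = 1891
Convert 1891 (decimal) → 1891 = 1×1000 + 8×100 + 9×10 + 1 → 1 thousand, 8 hundreds, 9 tens, 1 one (place-value notation)
1 thousand, 8 hundreds, 9 tens, 1 one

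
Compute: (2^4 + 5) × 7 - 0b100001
Convert 2^4 (power) → 16 (decimal)
Convert 0b100001 (binary) → 32 + 1 = 33 (decimal)
Expression in decimal: (16 + 5) × 7 - 33
Parentheses first: 16 + 5 = 21
Multiply: 21 × 7 = 147
Subtract: 147 - 33 = 114
114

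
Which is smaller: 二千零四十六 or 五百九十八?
Convert 二千零四十六 (Chinese numeral) → 2×1000 + 4×10 + 6 = 2046 (decimal)
Convert 五百九十八 (Chinese numeral) → 5×100 + 9×10 + 8 = 598 (decimal)
Compare 2046 vs 598: smaller = 598
598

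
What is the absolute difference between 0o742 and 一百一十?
Convert 0o742 (octal) → 7×64 + 4×8 + 2 = 482 (decimal)
Convert 一百一十 (Chinese numeral) → 1×100 + 1×10 = 110 (decimal)
Compute |482 - 110| = 372
372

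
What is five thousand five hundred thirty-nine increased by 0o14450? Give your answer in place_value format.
Convert five thousand five hundred thirty-nine (English words) → 5×1000 + 5×100 + 39 = 5539 (decimal)
Convert 0o14450 (octal) → 1×4096 + 4×512 + 4×64 + 5×8 = 6440 (decimal)
Compute 5539 + 6440 = 11979
Convert 11979 (decimal) → 11979 = 11×1000 + 9×100 + 7×10 + 9 → 11 thousands, 9 hundreds, 7 tens, 9 ones (place-value notation)
11 thousands, 9 hundreds, 7 tens, 9 ones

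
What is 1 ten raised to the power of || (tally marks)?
Convert 1 ten (place-value notation) → 1×10 = 10 (decimal)
Convert || (tally marks) → 2 (decimal)
Compute 10 ^ 2 = 100
100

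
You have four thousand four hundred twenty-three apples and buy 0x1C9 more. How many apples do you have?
Convert four thousand four hundred twenty-three (English words) → 4×1000 + 4×100 + 23 = 4423 (decimal)
Convert 0x1C9 (hexadecimal) → 1×256 + 12×16 + 9 = 457 (decimal)
Compute 4423 + 457 = 4880
4880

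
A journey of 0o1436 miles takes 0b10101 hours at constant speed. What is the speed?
Convert 0o1436 (octal) → 1×512 + 4×64 + 3×8 + 6 = 798 (decimal)
Convert 0b10101 (binary) → 16 + 4 + 1 = 21 (decimal)
Compute 798 ÷ 21 = 38
38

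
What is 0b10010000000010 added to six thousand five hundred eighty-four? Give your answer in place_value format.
Convert 0b10010000000010 (binary) → 8192 + 1024 + 2 = 9218 (decimal)
Convert six thousand five hundred eighty-four (English words) → 6×1000 + 5×100 + 84 = 6584 (decimal)
Compute 9218 + 6584 = 15802
Convert 15802 (decimal) → 15802 = 15×1000 + 8×100 + 2 → 15 thousands, 8 hundreds, 2 ones (place-value notation)
15 thousands, 8 hundreds, 2 ones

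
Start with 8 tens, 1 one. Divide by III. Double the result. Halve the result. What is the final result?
Convert 8 tens, 1 one (place-value notation) → 8×10 + 1 = 81 (decimal)
Start: 81
Convert III (Roman numeral) → 1 + 1 + 1 = 3 (decimal)
81 ÷ 3 = 27
27 × 2 = 54
54 ÷ 2 = 27
27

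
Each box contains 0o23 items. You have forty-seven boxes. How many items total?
Convert 0o23 (octal) → 2×8 + 3 = 19 (decimal)
Convert forty-seven (English words) → 47 (decimal)
Compute 19 × 47 = 893
893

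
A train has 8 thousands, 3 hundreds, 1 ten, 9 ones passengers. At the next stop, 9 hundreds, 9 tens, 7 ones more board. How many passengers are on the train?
Convert 8 thousands, 3 hundreds, 1 ten, 9 ones (place-value notation) → 8×1000 + 3×100 + 1×10 + 9 = 8319 (decimal)
Convert 9 hundreds, 9 tens, 7 ones (place-value notation) → 9×100 + 9×10 + 7 = 997 (decimal)
Compute 8319 + 997 = 9316
9316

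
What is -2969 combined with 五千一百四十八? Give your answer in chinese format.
Convert 五千一百四十八 (Chinese numeral) → 5×1000 + 1×100 + 4×10 + 8 = 5148 (decimal)
Compute -2969 + 5148 = 2179
Convert 2179 (decimal) → 2179 = 2×1000 + 1×100 + 7×10 + 9 → 二千一百七十九 (Chinese numeral)
二千一百七十九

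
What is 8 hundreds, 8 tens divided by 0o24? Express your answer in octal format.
Convert 8 hundreds, 8 tens (place-value notation) → 8×100 + 8×10 = 880 (decimal)
Convert 0o24 (octal) → 2×8 + 4 = 20 (decimal)
Compute 880 ÷ 20 = 44
Convert 44 (decimal) → 44 = 5×8 + 4 → 0o54 (octal)
0o54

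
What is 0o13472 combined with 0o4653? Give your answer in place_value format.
Convert 0o13472 (octal) → 1×4096 + 3×512 + 4×64 + 7×8 + 2 = 5946 (decimal)
Convert 0o4653 (octal) → 4×512 + 6×64 + 5×8 + 3 = 2475 (decimal)
Compute 5946 + 2475 = 8421
Convert 8421 (decimal) → 8421 = 8×1000 + 4×100 + 2×10 + 1 → 8 thousands, 4 hundreds, 2 tens, 1 one (place-value notation)
8 thousands, 4 hundreds, 2 tens, 1 one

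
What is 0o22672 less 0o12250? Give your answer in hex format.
Convert 0o22672 (octal) → 2×4096 + 2×512 + 6×64 + 7×8 + 2 = 9658 (decimal)
Convert 0o12250 (octal) → 1×4096 + 2×512 + 2×64 + 5×8 = 5288 (decimal)
Compute 9658 - 5288 = 4370
Convert 4370 (decimal) → 4370 = 1×4096 + 1×256 + 1×16 + 2 → 0x1112 (hexadecimal)
0x1112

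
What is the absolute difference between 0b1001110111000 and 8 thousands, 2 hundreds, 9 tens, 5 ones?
Convert 0b1001110111000 (binary) → 4096 + 512 + 256 + 128 + 32 + 16 + 8 = 5048 (decimal)
Convert 8 thousands, 2 hundreds, 9 tens, 5 ones (place-value notation) → 8×1000 + 2×100 + 9×10 + 5 = 8295 (decimal)
Compute |5048 - 8295| = 3247
3247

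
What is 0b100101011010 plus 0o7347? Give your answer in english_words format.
Convert 0b100101011010 (binary) → 2048 + 256 + 64 + 16 + 8 + 2 = 2394 (decimal)
Convert 0o7347 (octal) → 7×512 + 3×64 + 4×8 + 7 = 3815 (decimal)
Compute 2394 + 3815 = 6209
Convert 6209 (decimal) → 6209 = 6×1000 + 2×100 + 9 → six thousand two hundred nine (English words)
six thousand two hundred nine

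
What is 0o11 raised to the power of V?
Convert 0o11 (octal) → 1×8 + 1 = 9 (decimal)
Convert V (Roman numeral) → 5 (decimal)
Compute 9 ^ 5 = 59049
59049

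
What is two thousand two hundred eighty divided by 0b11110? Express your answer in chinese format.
Convert two thousand two hundred eighty (English words) → 2×1000 + 2×100 + 80 = 2280 (decimal)
Convert 0b11110 (binary) → 16 + 8 + 4 + 2 = 30 (decimal)
Compute 2280 ÷ 30 = 76
Convert 76 (decimal) → 76 = 7×10 + 6 → 七十六 (Chinese numeral)
七十六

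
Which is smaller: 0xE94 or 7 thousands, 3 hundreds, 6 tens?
Convert 0xE94 (hexadecimal) → 14×256 + 9×16 + 4 = 3732 (decimal)
Convert 7 thousands, 3 hundreds, 6 tens (place-value notation) → 7×1000 + 3×100 + 6×10 = 7360 (decimal)
Compare 3732 vs 7360: smaller = 3732
3732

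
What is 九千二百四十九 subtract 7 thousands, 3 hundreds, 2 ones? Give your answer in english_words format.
Convert 九千二百四十九 (Chinese numeral) → 9×1000 + 2×100 + 4×10 + 9 = 9249 (decimal)
Convert 7 thousands, 3 hundreds, 2 ones (place-value notation) → 7×1000 + 3×100 + 2 = 7302 (decimal)
Compute 9249 - 7302 = 1947
Convert 1947 (decimal) → 1947 = 1×1000 + 9×100 + 47 → one thousand nine hundred forty-seven (English words)
one thousand nine hundred forty-seven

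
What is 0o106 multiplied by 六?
Convert 0o106 (octal) → 1×64 + 6 = 70 (decimal)
Convert 六 (Chinese numeral) → 6 (decimal)
Compute 70 × 6 = 420
420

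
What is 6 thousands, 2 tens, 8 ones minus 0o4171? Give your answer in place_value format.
Convert 6 thousands, 2 tens, 8 ones (place-value notation) → 6×1000 + 2×10 + 8 = 6028 (decimal)
Convert 0o4171 (octal) → 4×512 + 1×64 + 7×8 + 1 = 2169 (decimal)
Compute 6028 - 2169 = 3859
Convert 3859 (decimal) → 3859 = 3×1000 + 8×100 + 5×10 + 9 → 3 thousands, 8 hundreds, 5 tens, 9 ones (place-value notation)
3 thousands, 8 hundreds, 5 tens, 9 ones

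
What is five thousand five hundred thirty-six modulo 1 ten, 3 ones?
Convert five thousand five hundred thirty-six (English words) → 5×1000 + 5×100 + 36 = 5536 (decimal)
Convert 1 ten, 3 ones (place-value notation) → 1×10 + 3 = 13 (decimal)
Compute 5536 mod 13 = 11
11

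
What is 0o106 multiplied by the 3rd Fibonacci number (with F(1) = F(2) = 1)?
Convert 0o106 (octal) → 1×64 + 6 = 70 (decimal)
Convert the 3rd Fibonacci number (with F(1) = F(2) = 1) (Fibonacci index) → 1, 1, 2 → 2 (decimal)
Compute 70 × 2 = 140
140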